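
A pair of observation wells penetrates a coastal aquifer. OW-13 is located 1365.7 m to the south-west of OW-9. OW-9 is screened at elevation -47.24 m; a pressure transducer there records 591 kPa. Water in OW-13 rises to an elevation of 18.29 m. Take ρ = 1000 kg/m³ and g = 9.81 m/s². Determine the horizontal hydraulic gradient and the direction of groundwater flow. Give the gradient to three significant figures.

i ≈ 0.00387; groundwater flows toward the north-east

Pressure head at OW-9: ψ = P/(ρg) = 591×1000 / (1000 × 9.81) = 60.24 m.
Total head at OW-9: h = z + ψ = -47.24 + 60.24 = 13.00 m.
Total head at OW-13: h = 18.29 m (water level in the piezometer is the total head).
Head difference: h(OW-9) − h(OW-13) = 13.00 − 18.29 = -5.29 m.
Hydraulic gradient: i = |Δh| / L = 5.29 / 1365.7 = 0.00387.
Flow is from higher to lower head: from OW-13 toward OW-9, i.e. toward the north-east.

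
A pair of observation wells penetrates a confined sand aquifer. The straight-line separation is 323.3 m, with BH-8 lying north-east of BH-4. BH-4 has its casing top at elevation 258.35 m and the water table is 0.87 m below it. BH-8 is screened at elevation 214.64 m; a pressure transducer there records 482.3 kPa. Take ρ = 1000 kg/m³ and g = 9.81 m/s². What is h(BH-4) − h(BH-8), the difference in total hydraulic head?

Total head at BH-4: h = 258.35 − 0.87 = 257.48 m.
Pressure head at BH-8: ψ = P/(ρg) = 482.3×1000 / (1000 × 9.81) = 49.16 m.
Total head at BH-8: h = z + ψ = 214.64 + 49.16 = 263.80 m.
Head difference: h(BH-4) − h(BH-8) = 257.48 − 263.80 = -6.32 m.

Δh ≈ -6.32 m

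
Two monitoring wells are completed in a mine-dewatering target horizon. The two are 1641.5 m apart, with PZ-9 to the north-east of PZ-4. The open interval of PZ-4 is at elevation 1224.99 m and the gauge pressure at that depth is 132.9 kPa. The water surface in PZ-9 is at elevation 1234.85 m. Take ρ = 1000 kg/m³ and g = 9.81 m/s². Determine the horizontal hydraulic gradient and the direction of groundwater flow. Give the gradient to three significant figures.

i ≈ 0.00225; groundwater flows toward the north-east

Pressure head at PZ-4: ψ = P/(ρg) = 132.9×1000 / (1000 × 9.81) = 13.55 m.
Total head at PZ-4: h = z + ψ = 1224.99 + 13.55 = 1238.54 m.
Total head at PZ-9: h = 1234.85 m (water level in the piezometer is the total head).
Head difference: h(PZ-4) − h(PZ-9) = 1238.54 − 1234.85 = 3.69 m.
Hydraulic gradient: i = |Δh| / L = 3.69 / 1641.5 = 0.00225.
Flow is from higher to lower head: from PZ-4 toward PZ-9, i.e. toward the north-east.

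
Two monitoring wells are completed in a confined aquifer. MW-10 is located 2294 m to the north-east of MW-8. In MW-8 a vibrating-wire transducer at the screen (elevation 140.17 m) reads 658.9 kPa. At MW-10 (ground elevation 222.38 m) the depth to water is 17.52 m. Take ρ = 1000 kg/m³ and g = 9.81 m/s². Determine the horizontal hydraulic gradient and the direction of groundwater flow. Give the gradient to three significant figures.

Pressure head at MW-8: ψ = P/(ρg) = 658.9×1000 / (1000 × 9.81) = 67.17 m.
Total head at MW-8: h = z + ψ = 140.17 + 67.17 = 207.34 m.
Total head at MW-10: h = 222.38 − 17.52 = 204.86 m.
Head difference: h(MW-8) − h(MW-10) = 207.34 − 204.86 = 2.48 m.
Hydraulic gradient: i = |Δh| / L = 2.48 / 2294 = 0.00108.
Flow is from higher to lower head: from MW-8 toward MW-10, i.e. toward the north-east.

i ≈ 0.00108; groundwater flows toward the north-east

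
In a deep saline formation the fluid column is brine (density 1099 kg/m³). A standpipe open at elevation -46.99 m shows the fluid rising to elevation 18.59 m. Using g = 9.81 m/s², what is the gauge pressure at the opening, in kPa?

Pressure head ψ = h − z = 18.59 − (-46.99) = 65.58 m.
P = ρgψ = 1099 × 9.81 × 65.58 = 707030 Pa ≈ 707 kPa.

P ≈ 707 kPa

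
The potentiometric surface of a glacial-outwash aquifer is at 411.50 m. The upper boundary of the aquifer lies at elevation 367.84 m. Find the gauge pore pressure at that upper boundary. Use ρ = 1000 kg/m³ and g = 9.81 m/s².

Pressure head at the aquifer top: ψ = h − z = 411.50 − 367.84 = 43.66 m.
P = ρgψ = 1000 × 9.81 × 43.66 = 428305 Pa ≈ 428 kPa.

P ≈ 428 kPa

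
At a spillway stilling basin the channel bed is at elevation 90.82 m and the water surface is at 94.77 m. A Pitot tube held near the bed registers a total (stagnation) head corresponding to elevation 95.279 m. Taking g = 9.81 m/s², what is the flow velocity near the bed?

v ≈ 3.16 m/s

Near the bed, under hydrostatic conditions, the piezometric head (z + ψ) equals the free-surface elevation, 94.77 m.
Velocity head = total − piezometric = 95.279 − 94.77 = 0.509 m.
v = √(2g·h_v) = √(2 × 9.81 × 0.509) = 3.16 m/s.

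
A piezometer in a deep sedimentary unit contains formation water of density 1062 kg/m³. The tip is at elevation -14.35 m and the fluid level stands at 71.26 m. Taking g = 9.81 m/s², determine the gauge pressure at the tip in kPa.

P ≈ 892 kPa

Pressure head ψ = h − z = 71.26 − (-14.35) = 85.61 m.
P = ρgψ = 1062 × 9.81 × 85.61 = 891904 Pa ≈ 892 kPa.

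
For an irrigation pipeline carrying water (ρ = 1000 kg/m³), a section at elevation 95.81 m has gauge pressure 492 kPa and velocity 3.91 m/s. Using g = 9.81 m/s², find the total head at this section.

Pressure head ψ = P/(ρg) = 492×1000 / (1000 × 9.81) = 50.15 m.
Velocity head = v²/(2g) = 3.91² / (2 × 9.81) = 0.779 m.
h = z + ψ + v²/(2g) = 95.81 + 50.15 + 0.779 = 146.74 m.

h ≈ 146.74 m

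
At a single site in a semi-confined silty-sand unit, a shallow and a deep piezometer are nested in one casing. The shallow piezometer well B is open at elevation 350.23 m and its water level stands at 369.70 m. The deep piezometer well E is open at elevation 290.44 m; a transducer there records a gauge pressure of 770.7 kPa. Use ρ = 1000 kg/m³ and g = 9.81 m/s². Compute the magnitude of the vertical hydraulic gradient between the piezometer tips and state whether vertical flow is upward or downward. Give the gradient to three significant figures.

Total head at well B: h = 369.70 m (water level in the standpipe).
Pressure head at well E: ψ = P/(ρg) = 770.7×1000 / (1000 × 9.81) = 78.56 m.
Total head at well E: h = z + ψ = 290.44 + 78.56 = 369.00 m.
Δh = h(well B) − h(well E) = 369.70 − 369.00 = 0.70 m.
Vertical separation Δz = 350.23 − 290.44 = 59.79 m.
|i_v| = |Δh| / Δz = 0.70 / 59.79 = 0.0117.
Head is higher in the shallow piezometer, so vertical flow is downward (recharge condition).

|i_v| ≈ 0.0117; vertical flow is downward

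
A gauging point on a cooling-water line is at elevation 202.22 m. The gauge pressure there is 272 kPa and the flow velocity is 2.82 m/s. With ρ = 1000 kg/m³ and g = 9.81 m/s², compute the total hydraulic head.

Pressure head ψ = P/(ρg) = 272×1000 / (1000 × 9.81) = 27.73 m.
Velocity head = v²/(2g) = 2.82² / (2 × 9.81) = 0.405 m.
h = z + ψ + v²/(2g) = 202.22 + 27.73 + 0.405 = 230.35 m.

h ≈ 230.35 m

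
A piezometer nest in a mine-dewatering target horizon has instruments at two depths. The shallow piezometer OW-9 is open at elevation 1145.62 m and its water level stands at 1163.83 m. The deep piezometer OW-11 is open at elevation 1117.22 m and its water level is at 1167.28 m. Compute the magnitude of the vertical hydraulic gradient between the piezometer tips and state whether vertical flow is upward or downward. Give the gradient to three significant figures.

|i_v| ≈ 0.121; vertical flow is upward

Total head at OW-9: h = 1163.83 m (water level in the standpipe).
Total head at OW-11: h = 1167.28 m.
Δh = h(OW-9) − h(OW-11) = 1163.83 − 1167.28 = -3.45 m.
Vertical separation Δz = 1145.62 − 1117.22 = 28.40 m.
|i_v| = |Δh| / Δz = 3.45 / 28.40 = 0.121.
Head is higher in the deep piezometer, so vertical flow is upward (discharge condition).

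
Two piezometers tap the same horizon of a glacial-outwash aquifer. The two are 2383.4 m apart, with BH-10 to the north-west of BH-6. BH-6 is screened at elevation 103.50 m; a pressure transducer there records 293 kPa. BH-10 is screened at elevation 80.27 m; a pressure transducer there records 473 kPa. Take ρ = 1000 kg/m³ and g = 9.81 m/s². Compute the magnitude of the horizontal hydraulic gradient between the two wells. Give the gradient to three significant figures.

i ≈ 0.00205

Pressure head at BH-6: ψ = P/(ρg) = 293×1000 / (1000 × 9.81) = 29.87 m.
Total head at BH-6: h = z + ψ = 103.50 + 29.87 = 133.37 m.
Pressure head at BH-10: ψ = P/(ρg) = 473×1000 / (1000 × 9.81) = 48.22 m.
Total head at BH-10: h = z + ψ = 80.27 + 48.22 = 128.49 m.
Head difference: h(BH-6) − h(BH-10) = 133.37 − 128.49 = 4.88 m.
Hydraulic gradient: i = |Δh| / L = 4.88 / 2383.4 = 0.00205.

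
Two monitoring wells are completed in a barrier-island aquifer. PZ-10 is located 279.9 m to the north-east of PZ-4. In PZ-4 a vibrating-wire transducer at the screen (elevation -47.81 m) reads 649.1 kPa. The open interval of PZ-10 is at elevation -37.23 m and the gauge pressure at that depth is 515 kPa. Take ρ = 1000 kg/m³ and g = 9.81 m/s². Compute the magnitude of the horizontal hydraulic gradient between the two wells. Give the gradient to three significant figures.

i ≈ 0.0110

Pressure head at PZ-4: ψ = P/(ρg) = 649.1×1000 / (1000 × 9.81) = 66.17 m.
Total head at PZ-4: h = z + ψ = -47.81 + 66.17 = 18.36 m.
Pressure head at PZ-10: ψ = P/(ρg) = 515×1000 / (1000 × 9.81) = 52.50 m.
Total head at PZ-10: h = z + ψ = -37.23 + 52.50 = 15.27 m.
Head difference: h(PZ-4) − h(PZ-10) = 18.36 − 15.27 = 3.09 m.
Hydraulic gradient: i = |Δh| / L = 3.09 / 279.9 = 0.0110.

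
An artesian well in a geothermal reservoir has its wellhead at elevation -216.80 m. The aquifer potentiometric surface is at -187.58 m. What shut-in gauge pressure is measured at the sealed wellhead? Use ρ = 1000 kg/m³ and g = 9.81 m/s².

Head above the cap: Δh = -187.58 − (-216.80) = 29.22 m.
P = ρgΔh = 1000 × 9.81 × 29.22 = 286648 Pa ≈ 287 kPa.

P ≈ 287 kPa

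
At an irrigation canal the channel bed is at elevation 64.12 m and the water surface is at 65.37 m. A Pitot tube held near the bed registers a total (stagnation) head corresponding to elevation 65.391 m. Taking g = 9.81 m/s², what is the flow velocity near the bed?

Near the bed, under hydrostatic conditions, the piezometric head (z + ψ) equals the free-surface elevation, 65.37 m.
Velocity head = total − piezometric = 65.391 − 65.37 = 0.021 m.
v = √(2g·h_v) = √(2 × 9.81 × 0.021) = 0.642 m/s.

v ≈ 0.642 m/s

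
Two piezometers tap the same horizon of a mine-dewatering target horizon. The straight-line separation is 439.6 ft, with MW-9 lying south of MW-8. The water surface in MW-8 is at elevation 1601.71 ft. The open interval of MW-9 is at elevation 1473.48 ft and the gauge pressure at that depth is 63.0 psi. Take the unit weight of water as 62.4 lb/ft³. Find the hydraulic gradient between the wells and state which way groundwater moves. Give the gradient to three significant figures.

i ≈ 0.0390; groundwater flows toward the north

Total head at MW-8: h = 1601.71 ft (water level in the piezometer is the total head).
Pressure head at MW-9: ψ = 144·P/γ = 144 × 63.0 / 62.4 = 145.38 ft.
Total head at MW-9: h = z + ψ = 1473.48 + 145.38 = 1618.86 ft.
Head difference: h(MW-8) − h(MW-9) = 1601.71 − 1618.86 = -17.15 ft.
Hydraulic gradient: i = |Δh| / L = 17.15 / 439.6 = 0.0390.
Flow is from higher to lower head: from MW-9 toward MW-8, i.e. toward the north.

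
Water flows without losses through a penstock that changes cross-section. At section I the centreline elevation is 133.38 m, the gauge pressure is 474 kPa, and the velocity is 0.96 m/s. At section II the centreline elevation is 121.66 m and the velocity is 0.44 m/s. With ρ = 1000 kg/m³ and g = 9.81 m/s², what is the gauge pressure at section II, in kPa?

Pressure head at I: ψ₁ = P₁/(ρg) = 474×1000 / (1000 × 9.81) = 48.32 m.
Velocity heads: v₁²/2g = 0.96²/19.62 = 0.047 m; v₂²/2g = 0.44²/19.62 = 0.010 m.
Total head H = z₁ + ψ₁ + v₁²/2g = 133.38 + 48.32 + 0.047 = 181.75 m.
ψ₂ = H − z₂ − v₂²/2g = 181.75 − 121.66 − 0.010 = 60.08 m.
P₂ = ρgψ₂ = 1000 × 9.81 × 60.08 ≈ 589 kPa.

P₂ ≈ 589 kPa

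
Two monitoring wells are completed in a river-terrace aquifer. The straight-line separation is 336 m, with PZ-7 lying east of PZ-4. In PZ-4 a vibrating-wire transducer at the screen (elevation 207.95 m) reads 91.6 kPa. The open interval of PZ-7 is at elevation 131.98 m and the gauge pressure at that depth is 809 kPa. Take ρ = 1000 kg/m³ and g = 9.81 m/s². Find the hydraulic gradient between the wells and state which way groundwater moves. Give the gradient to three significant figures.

Pressure head at PZ-4: ψ = P/(ρg) = 91.6×1000 / (1000 × 9.81) = 9.34 m.
Total head at PZ-4: h = z + ψ = 207.95 + 9.34 = 217.29 m.
Pressure head at PZ-7: ψ = P/(ρg) = 809×1000 / (1000 × 9.81) = 82.47 m.
Total head at PZ-7: h = z + ψ = 131.98 + 82.47 = 214.45 m.
Head difference: h(PZ-4) − h(PZ-7) = 217.29 − 214.45 = 2.84 m.
Hydraulic gradient: i = |Δh| / L = 2.84 / 336 = 0.00845.
Flow is from higher to lower head: from PZ-4 toward PZ-7, i.e. toward the east.

i ≈ 0.00845; groundwater flows toward the east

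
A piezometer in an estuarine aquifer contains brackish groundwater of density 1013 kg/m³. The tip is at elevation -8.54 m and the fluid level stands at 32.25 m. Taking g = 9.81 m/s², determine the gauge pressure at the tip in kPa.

Pressure head ψ = h − z = 32.25 − (-8.54) = 40.79 m.
P = ρgψ = 1013 × 9.81 × 40.79 = 405352 Pa ≈ 405 kPa.

P ≈ 405 kPa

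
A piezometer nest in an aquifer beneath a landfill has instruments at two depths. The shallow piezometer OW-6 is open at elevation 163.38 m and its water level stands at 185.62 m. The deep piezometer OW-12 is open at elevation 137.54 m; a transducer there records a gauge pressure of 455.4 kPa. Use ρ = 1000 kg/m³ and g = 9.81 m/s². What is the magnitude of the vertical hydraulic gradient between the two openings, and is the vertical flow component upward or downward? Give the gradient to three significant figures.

Total head at OW-6: h = 185.62 m (water level in the standpipe).
Pressure head at OW-12: ψ = P/(ρg) = 455.4×1000 / (1000 × 9.81) = 46.42 m.
Total head at OW-12: h = z + ψ = 137.54 + 46.42 = 183.96 m.
Δh = h(OW-6) − h(OW-12) = 185.62 − 183.96 = 1.66 m.
Vertical separation Δz = 163.38 − 137.54 = 25.84 m.
|i_v| = |Δh| / Δz = 1.66 / 25.84 = 0.0642.
Head is higher in the shallow piezometer, so vertical flow is downward (recharge condition).

|i_v| ≈ 0.0642; vertical flow is downward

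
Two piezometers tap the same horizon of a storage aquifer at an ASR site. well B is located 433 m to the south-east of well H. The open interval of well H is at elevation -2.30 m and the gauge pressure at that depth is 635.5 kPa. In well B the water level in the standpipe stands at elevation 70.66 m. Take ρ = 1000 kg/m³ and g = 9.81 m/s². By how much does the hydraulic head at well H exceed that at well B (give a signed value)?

Pressure head at well H: ψ = P/(ρg) = 635.5×1000 / (1000 × 9.81) = 64.78 m.
Total head at well H: h = z + ψ = -2.30 + 64.78 = 62.48 m.
Total head at well B: h = 70.66 m (water level in the piezometer is the total head).
Head difference: h(well H) − h(well B) = 62.48 − 70.66 = -8.18 m.

Δh ≈ -8.18 m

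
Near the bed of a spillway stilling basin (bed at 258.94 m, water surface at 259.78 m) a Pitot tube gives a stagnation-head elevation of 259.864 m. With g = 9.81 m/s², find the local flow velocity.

v ≈ 1.28 m/s

Near the bed, under hydrostatic conditions, the piezometric head (z + ψ) equals the free-surface elevation, 259.78 m.
Velocity head = total − piezometric = 259.864 − 259.78 = 0.084 m.
v = √(2g·h_v) = √(2 × 9.81 × 0.084) = 1.28 m/s.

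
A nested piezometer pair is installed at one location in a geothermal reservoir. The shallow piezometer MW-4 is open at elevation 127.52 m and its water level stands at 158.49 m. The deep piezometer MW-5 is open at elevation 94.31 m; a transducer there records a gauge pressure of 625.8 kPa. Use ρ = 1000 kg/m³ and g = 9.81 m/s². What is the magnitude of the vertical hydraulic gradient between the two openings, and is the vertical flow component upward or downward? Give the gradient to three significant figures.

|i_v| ≈ 0.0117; vertical flow is downward

Total head at MW-4: h = 158.49 m (water level in the standpipe).
Pressure head at MW-5: ψ = P/(ρg) = 625.8×1000 / (1000 × 9.81) = 63.79 m.
Total head at MW-5: h = z + ψ = 94.31 + 63.79 = 158.10 m.
Δh = h(MW-4) − h(MW-5) = 158.49 − 158.10 = 0.39 m.
Vertical separation Δz = 127.52 − 94.31 = 33.21 m.
|i_v| = |Δh| / Δz = 0.39 / 33.21 = 0.0117.
Head is higher in the shallow piezometer, so vertical flow is downward (recharge condition).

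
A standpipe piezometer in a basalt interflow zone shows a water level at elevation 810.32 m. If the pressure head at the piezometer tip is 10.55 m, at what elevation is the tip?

z = h − ψ = 810.32 − 10.55 = 799.77 m.

z ≈ 799.77 m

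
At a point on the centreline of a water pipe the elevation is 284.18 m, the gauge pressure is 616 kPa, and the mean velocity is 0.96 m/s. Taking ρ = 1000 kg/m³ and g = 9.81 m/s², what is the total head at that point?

Pressure head ψ = P/(ρg) = 616×1000 / (1000 × 9.81) = 62.79 m.
Velocity head = v²/(2g) = 0.96² / (2 × 9.81) = 0.047 m.
h = z + ψ + v²/(2g) = 284.18 + 62.79 + 0.047 = 347.02 m.

h ≈ 347.02 m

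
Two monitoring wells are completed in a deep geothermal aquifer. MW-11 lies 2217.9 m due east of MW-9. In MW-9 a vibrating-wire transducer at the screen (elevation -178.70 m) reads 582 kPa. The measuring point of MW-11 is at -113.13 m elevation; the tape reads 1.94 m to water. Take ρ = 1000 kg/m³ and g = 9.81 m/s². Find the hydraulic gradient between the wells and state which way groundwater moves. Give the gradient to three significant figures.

i ≈ 0.00194; groundwater flows toward the west

Pressure head at MW-9: ψ = P/(ρg) = 582×1000 / (1000 × 9.81) = 59.33 m.
Total head at MW-9: h = z + ψ = -178.70 + 59.33 = -119.37 m.
Total head at MW-11: h = -113.13 − 1.94 = -115.07 m.
Head difference: h(MW-9) − h(MW-11) = -119.37 − (-115.07) = -4.30 m.
Hydraulic gradient: i = |Δh| / L = 4.30 / 2217.9 = 0.00194.
Flow is from higher to lower head: from MW-11 toward MW-9, i.e. toward the west.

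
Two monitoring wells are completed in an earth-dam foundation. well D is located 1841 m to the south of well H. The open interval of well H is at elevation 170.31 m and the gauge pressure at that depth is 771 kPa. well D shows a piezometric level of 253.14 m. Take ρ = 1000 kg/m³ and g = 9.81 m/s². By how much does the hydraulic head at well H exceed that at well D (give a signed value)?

Pressure head at well H: ψ = P/(ρg) = 771×1000 / (1000 × 9.81) = 78.59 m.
Total head at well H: h = z + ψ = 170.31 + 78.59 = 248.90 m.
Total head at well D: h = 253.14 m (water level in the piezometer is the total head).
Head difference: h(well H) − h(well D) = 248.90 − 253.14 = -4.24 m.

Δh ≈ -4.24 m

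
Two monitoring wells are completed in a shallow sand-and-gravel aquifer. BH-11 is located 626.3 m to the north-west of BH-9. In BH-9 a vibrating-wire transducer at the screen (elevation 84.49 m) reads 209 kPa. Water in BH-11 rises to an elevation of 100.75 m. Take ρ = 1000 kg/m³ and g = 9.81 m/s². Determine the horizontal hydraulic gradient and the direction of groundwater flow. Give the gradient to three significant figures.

Pressure head at BH-9: ψ = P/(ρg) = 209×1000 / (1000 × 9.81) = 21.30 m.
Total head at BH-9: h = z + ψ = 84.49 + 21.30 = 105.79 m.
Total head at BH-11: h = 100.75 m (water level in the piezometer is the total head).
Head difference: h(BH-9) − h(BH-11) = 105.79 − 100.75 = 5.04 m.
Hydraulic gradient: i = |Δh| / L = 5.04 / 626.3 = 0.00805.
Flow is from higher to lower head: from BH-9 toward BH-11, i.e. toward the north-west.

i ≈ 0.00805; groundwater flows toward the north-west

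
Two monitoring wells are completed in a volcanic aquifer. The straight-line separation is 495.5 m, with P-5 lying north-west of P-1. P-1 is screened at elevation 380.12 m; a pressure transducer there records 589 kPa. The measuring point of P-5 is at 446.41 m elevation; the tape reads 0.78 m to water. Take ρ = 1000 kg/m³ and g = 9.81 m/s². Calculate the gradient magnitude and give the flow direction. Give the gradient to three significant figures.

i ≈ 0.0110; groundwater flows toward the south-east

Pressure head at P-1: ψ = P/(ρg) = 589×1000 / (1000 × 9.81) = 60.04 m.
Total head at P-1: h = z + ψ = 380.12 + 60.04 = 440.16 m.
Total head at P-5: h = 446.41 − 0.78 = 445.63 m.
Head difference: h(P-1) − h(P-5) = 440.16 − 445.63 = -5.47 m.
Hydraulic gradient: i = |Δh| / L = 5.47 / 495.5 = 0.0110.
Flow is from higher to lower head: from P-5 toward P-1, i.e. toward the south-east.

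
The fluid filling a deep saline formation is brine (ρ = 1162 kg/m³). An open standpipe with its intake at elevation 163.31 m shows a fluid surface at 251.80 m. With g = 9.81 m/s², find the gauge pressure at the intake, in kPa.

Pressure head ψ = h − z = 251.80 − 163.31 = 88.49 m.
P = ρgψ = 1162 × 9.81 × 88.49 = 1008717 Pa ≈ 1010 kPa.

P ≈ 1010 kPa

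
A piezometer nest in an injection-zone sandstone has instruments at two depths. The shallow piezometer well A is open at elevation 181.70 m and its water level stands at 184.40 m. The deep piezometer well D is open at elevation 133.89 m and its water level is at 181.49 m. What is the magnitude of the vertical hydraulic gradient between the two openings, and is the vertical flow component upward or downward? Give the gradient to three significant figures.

|i_v| ≈ 0.0609; vertical flow is downward

Total head at well A: h = 184.40 m (water level in the standpipe).
Total head at well D: h = 181.49 m.
Δh = h(well A) − h(well D) = 184.40 − 181.49 = 2.91 m.
Vertical separation Δz = 181.70 − 133.89 = 47.81 m.
|i_v| = |Δh| / Δz = 2.91 / 47.81 = 0.0609.
Head is higher in the shallow piezometer, so vertical flow is downward (recharge condition).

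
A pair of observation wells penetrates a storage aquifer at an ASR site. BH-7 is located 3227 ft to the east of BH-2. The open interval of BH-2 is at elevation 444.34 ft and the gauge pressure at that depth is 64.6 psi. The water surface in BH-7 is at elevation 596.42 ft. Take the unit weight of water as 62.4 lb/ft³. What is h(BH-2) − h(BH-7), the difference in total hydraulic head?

Pressure head at BH-2: ψ = 144·P/γ = 144 × 64.6 / 62.4 = 149.08 ft.
Total head at BH-2: h = z + ψ = 444.34 + 149.08 = 593.42 ft.
Total head at BH-7: h = 596.42 ft (water level in the piezometer is the total head).
Head difference: h(BH-2) − h(BH-7) = 593.42 − 596.42 = -3.00 ft.

Δh ≈ -3.00 ft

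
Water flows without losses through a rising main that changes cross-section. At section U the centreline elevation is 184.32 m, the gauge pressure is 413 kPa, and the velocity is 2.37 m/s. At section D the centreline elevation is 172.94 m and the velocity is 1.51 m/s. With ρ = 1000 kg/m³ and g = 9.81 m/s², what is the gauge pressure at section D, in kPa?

P₂ ≈ 526 kPa

Pressure head at U: ψ₁ = P₁/(ρg) = 413×1000 / (1000 × 9.81) = 42.10 m.
Velocity heads: v₁²/2g = 2.37²/19.62 = 0.286 m; v₂²/2g = 1.51²/19.62 = 0.116 m.
Total head H = z₁ + ψ₁ + v₁²/2g = 184.32 + 42.10 + 0.286 = 226.71 m.
ψ₂ = H − z₂ − v₂²/2g = 226.71 − 172.94 − 0.116 = 53.65 m.
P₂ = ρgψ₂ = 1000 × 9.81 × 53.65 ≈ 526 kPa.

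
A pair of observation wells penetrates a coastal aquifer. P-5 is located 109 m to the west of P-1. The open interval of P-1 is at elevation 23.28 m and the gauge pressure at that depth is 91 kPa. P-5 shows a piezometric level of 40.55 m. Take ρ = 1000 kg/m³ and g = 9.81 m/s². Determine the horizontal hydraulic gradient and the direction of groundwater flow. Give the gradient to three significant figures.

i ≈ 0.0733; groundwater flows toward the east

Pressure head at P-1: ψ = P/(ρg) = 91×1000 / (1000 × 9.81) = 9.28 m.
Total head at P-1: h = z + ψ = 23.28 + 9.28 = 32.56 m.
Total head at P-5: h = 40.55 m (water level in the piezometer is the total head).
Head difference: h(P-1) − h(P-5) = 32.56 − 40.55 = -7.99 m.
Hydraulic gradient: i = |Δh| / L = 7.99 / 109 = 0.0733.
Flow is from higher to lower head: from P-5 toward P-1, i.e. toward the east.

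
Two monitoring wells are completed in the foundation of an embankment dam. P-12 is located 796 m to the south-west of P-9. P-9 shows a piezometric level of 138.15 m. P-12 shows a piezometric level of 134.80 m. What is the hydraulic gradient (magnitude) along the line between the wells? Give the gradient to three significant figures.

Total head at P-9: h = 138.15 m (water level in the piezometer is the total head).
Total head at P-12: h = 134.80 m (water level in the piezometer is the total head).
Head difference: h(P-9) − h(P-12) = 138.15 − 134.80 = 3.35 m.
Hydraulic gradient: i = |Δh| / L = 3.35 / 796 = 0.00421.

i ≈ 0.00421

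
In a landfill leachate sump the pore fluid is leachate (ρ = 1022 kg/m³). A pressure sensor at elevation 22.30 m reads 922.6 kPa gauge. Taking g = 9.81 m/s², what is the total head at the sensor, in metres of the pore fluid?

ψ = P/(ρg) = 922.6×1000 / (1022 × 9.81) = 92.02 m.
h = z + ψ = 22.30 + 92.02 = 114.32 m.

h ≈ 114.32 m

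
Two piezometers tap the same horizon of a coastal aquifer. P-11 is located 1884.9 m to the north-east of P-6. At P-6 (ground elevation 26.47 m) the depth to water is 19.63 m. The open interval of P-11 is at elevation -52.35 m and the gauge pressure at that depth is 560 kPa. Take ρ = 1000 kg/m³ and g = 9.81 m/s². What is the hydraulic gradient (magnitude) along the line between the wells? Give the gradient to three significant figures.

Total head at P-6: h = 26.47 − 19.63 = 6.84 m.
Pressure head at P-11: ψ = P/(ρg) = 560×1000 / (1000 × 9.81) = 57.08 m.
Total head at P-11: h = z + ψ = -52.35 + 57.08 = 4.73 m.
Head difference: h(P-6) − h(P-11) = 6.84 − 4.73 = 2.11 m.
Hydraulic gradient: i = |Δh| / L = 2.11 / 1884.9 = 0.00112.

i ≈ 0.00112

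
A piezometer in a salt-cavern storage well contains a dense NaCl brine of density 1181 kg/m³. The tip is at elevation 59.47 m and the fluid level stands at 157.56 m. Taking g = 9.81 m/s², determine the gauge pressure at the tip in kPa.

P ≈ 1140 kPa

Pressure head ψ = h − z = 157.56 − 59.47 = 98.09 m.
P = ρgψ = 1181 × 9.81 × 98.09 = 1136432 Pa ≈ 1140 kPa.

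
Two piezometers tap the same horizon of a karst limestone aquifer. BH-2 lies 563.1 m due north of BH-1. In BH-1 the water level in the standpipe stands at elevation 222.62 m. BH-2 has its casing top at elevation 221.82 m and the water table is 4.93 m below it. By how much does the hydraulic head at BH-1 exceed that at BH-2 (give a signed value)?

Δh ≈ 5.73 m

Total head at BH-1: h = 222.62 m (water level in the piezometer is the total head).
Total head at BH-2: h = 221.82 − 4.93 = 216.89 m.
Head difference: h(BH-1) − h(BH-2) = 222.62 − 216.89 = 5.73 m.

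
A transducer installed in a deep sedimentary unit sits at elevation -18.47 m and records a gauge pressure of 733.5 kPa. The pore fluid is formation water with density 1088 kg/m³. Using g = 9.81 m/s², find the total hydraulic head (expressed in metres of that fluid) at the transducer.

ψ = P/(ρg) = 733.5×1000 / (1088 × 9.81) = 68.72 m.
h = z + ψ = -18.47 + 68.72 = 50.25 m.

h ≈ 50.25 m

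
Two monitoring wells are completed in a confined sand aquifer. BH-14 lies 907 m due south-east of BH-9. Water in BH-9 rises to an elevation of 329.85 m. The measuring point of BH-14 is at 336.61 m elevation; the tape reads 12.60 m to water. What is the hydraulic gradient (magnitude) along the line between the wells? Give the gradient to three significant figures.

i ≈ 0.00644

Total head at BH-9: h = 329.85 m (water level in the piezometer is the total head).
Total head at BH-14: h = 336.61 − 12.60 = 324.01 m.
Head difference: h(BH-9) − h(BH-14) = 329.85 − 324.01 = 5.84 m.
Hydraulic gradient: i = |Δh| / L = 5.84 / 907 = 0.00644.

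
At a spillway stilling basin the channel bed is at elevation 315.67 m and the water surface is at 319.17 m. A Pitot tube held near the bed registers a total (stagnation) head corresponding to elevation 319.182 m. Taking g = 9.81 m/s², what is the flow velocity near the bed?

Near the bed, under hydrostatic conditions, the piezometric head (z + ψ) equals the free-surface elevation, 319.17 m.
Velocity head = total − piezometric = 319.182 − 319.17 = 0.012 m.
v = √(2g·h_v) = √(2 × 9.81 × 0.012) = 0.485 m/s.

v ≈ 0.485 m/s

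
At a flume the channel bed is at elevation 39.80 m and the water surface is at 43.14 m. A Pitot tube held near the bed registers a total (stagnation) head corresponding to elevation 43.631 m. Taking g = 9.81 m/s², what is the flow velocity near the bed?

Near the bed, under hydrostatic conditions, the piezometric head (z + ψ) equals the free-surface elevation, 43.14 m.
Velocity head = total − piezometric = 43.631 − 43.14 = 0.491 m.
v = √(2g·h_v) = √(2 × 9.81 × 0.491) = 3.10 m/s.

v ≈ 3.10 m/s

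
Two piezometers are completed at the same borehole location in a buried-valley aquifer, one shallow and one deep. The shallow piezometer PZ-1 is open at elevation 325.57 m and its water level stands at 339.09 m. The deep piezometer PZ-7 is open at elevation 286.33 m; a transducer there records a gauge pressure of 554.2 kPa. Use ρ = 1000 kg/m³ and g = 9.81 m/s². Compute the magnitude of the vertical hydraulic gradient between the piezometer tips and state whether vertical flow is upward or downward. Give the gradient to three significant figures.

|i_v| ≈ 0.0951; vertical flow is upward

Total head at PZ-1: h = 339.09 m (water level in the standpipe).
Pressure head at PZ-7: ψ = P/(ρg) = 554.2×1000 / (1000 × 9.81) = 56.49 m.
Total head at PZ-7: h = z + ψ = 286.33 + 56.49 = 342.82 m.
Δh = h(PZ-1) − h(PZ-7) = 339.09 − 342.82 = -3.73 m.
Vertical separation Δz = 325.57 − 286.33 = 39.24 m.
|i_v| = |Δh| / Δz = 3.73 / 39.24 = 0.0951.
Head is higher in the deep piezometer, so vertical flow is upward (discharge condition).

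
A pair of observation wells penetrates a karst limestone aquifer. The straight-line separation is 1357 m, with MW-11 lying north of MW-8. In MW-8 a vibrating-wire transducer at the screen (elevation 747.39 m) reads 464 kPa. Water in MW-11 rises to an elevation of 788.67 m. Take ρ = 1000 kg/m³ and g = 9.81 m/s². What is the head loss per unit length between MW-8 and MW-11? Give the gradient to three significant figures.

i ≈ 0.00444 m/m

Pressure head at MW-8: ψ = P/(ρg) = 464×1000 / (1000 × 9.81) = 47.30 m.
Total head at MW-8: h = z + ψ = 747.39 + 47.30 = 794.69 m.
Total head at MW-11: h = 788.67 m (water level in the piezometer is the total head).
Head difference: h(MW-8) − h(MW-11) = 794.69 − 788.67 = 6.02 m.
Hydraulic gradient: i = |Δh| / L = 6.02 / 1357 = 0.00444.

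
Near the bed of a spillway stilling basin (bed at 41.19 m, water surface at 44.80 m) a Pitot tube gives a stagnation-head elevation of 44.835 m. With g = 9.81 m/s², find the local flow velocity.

v ≈ 0.829 m/s

Near the bed, under hydrostatic conditions, the piezometric head (z + ψ) equals the free-surface elevation, 44.80 m.
Velocity head = total − piezometric = 44.835 − 44.80 = 0.035 m.
v = √(2g·h_v) = √(2 × 9.81 × 0.035) = 0.829 m/s.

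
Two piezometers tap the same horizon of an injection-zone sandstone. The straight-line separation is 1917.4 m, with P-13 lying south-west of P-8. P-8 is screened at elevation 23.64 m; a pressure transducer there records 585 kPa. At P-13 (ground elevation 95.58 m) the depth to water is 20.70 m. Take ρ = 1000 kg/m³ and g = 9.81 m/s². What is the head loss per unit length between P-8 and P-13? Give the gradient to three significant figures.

i ≈ 0.00438 m/m

Pressure head at P-8: ψ = P/(ρg) = 585×1000 / (1000 × 9.81) = 59.63 m.
Total head at P-8: h = z + ψ = 23.64 + 59.63 = 83.27 m.
Total head at P-13: h = 95.58 − 20.70 = 74.88 m.
Head difference: h(P-8) − h(P-13) = 83.27 − 74.88 = 8.39 m.
Hydraulic gradient: i = |Δh| / L = 8.39 / 1917.4 = 0.00438.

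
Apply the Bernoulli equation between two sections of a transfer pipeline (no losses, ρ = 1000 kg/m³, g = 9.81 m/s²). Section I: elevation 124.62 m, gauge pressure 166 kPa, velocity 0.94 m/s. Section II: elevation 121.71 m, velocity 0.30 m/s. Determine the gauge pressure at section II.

P₂ ≈ 195 kPa

Pressure head at I: ψ₁ = P₁/(ρg) = 166×1000 / (1000 × 9.81) = 16.92 m.
Velocity heads: v₁²/2g = 0.94²/19.62 = 0.045 m; v₂²/2g = 0.30²/19.62 = 0.005 m.
Total head H = z₁ + ψ₁ + v₁²/2g = 124.62 + 16.92 + 0.045 = 141.59 m.
ψ₂ = H − z₂ − v₂²/2g = 141.59 − 121.71 − 0.005 = 19.88 m.
P₂ = ρgψ₂ = 1000 × 9.81 × 19.88 ≈ 195 kPa.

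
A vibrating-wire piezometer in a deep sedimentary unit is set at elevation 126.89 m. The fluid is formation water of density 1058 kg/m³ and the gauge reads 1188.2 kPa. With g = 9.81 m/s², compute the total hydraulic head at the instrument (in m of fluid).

ψ = P/(ρg) = 1188.2×1000 / (1058 × 9.81) = 114.48 m.
h = z + ψ = 126.89 + 114.48 = 241.37 m.

h ≈ 241.37 m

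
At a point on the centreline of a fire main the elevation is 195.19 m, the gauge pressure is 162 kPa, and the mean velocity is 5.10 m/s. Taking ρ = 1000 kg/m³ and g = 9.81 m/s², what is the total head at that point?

Pressure head ψ = P/(ρg) = 162×1000 / (1000 × 9.81) = 16.51 m.
Velocity head = v²/(2g) = 5.10² / (2 × 9.81) = 1.326 m.
h = z + ψ + v²/(2g) = 195.19 + 16.51 + 1.326 = 213.03 m.

h ≈ 213.03 m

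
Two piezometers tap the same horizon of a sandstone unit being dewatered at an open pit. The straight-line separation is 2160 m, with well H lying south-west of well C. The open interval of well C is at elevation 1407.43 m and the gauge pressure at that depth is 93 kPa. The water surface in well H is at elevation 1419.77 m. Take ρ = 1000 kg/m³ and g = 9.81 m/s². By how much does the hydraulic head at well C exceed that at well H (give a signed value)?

Pressure head at well C: ψ = P/(ρg) = 93×1000 / (1000 × 9.81) = 9.48 m.
Total head at well C: h = z + ψ = 1407.43 + 9.48 = 1416.91 m.
Total head at well H: h = 1419.77 m (water level in the piezometer is the total head).
Head difference: h(well C) − h(well H) = 1416.91 − 1419.77 = -2.86 m.

Δh ≈ -2.86 m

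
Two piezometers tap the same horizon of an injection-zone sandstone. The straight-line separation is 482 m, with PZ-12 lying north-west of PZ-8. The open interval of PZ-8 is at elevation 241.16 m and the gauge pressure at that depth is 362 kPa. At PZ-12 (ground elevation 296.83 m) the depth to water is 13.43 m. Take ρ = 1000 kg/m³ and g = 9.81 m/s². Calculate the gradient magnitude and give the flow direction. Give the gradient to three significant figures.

i ≈ 0.0111; groundwater flows toward the south-east

Pressure head at PZ-8: ψ = P/(ρg) = 362×1000 / (1000 × 9.81) = 36.90 m.
Total head at PZ-8: h = z + ψ = 241.16 + 36.90 = 278.06 m.
Total head at PZ-12: h = 296.83 − 13.43 = 283.40 m.
Head difference: h(PZ-8) − h(PZ-12) = 278.06 − 283.40 = -5.34 m.
Hydraulic gradient: i = |Δh| / L = 5.34 / 482 = 0.0111.
Flow is from higher to lower head: from PZ-12 toward PZ-8, i.e. toward the south-east.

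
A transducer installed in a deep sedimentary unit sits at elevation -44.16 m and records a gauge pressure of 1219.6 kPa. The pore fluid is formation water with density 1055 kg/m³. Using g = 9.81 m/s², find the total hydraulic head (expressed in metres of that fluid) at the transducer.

ψ = P/(ρg) = 1219.6×1000 / (1055 × 9.81) = 117.84 m.
h = z + ψ = -44.16 + 117.84 = 73.68 m.

h ≈ 73.68 m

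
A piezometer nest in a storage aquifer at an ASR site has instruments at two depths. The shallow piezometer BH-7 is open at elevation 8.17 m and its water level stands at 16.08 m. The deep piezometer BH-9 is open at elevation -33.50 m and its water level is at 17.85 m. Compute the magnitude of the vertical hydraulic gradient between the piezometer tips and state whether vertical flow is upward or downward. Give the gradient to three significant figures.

|i_v| ≈ 0.0425; vertical flow is upward

Total head at BH-7: h = 16.08 m (water level in the standpipe).
Total head at BH-9: h = 17.85 m.
Δh = h(BH-7) − h(BH-9) = 16.08 − 17.85 = -1.77 m.
Vertical separation Δz = 8.17 − (-33.50) = 41.67 m.
|i_v| = |Δh| / Δz = 1.77 / 41.67 = 0.0425.
Head is higher in the deep piezometer, so vertical flow is upward (discharge condition).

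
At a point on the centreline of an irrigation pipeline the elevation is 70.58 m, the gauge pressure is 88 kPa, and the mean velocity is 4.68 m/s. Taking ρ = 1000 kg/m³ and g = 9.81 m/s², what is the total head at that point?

Pressure head ψ = P/(ρg) = 88×1000 / (1000 × 9.81) = 8.97 m.
Velocity head = v²/(2g) = 4.68² / (2 × 9.81) = 1.116 m.
h = z + ψ + v²/(2g) = 70.58 + 8.97 + 1.116 = 80.67 m.

h ≈ 80.67 m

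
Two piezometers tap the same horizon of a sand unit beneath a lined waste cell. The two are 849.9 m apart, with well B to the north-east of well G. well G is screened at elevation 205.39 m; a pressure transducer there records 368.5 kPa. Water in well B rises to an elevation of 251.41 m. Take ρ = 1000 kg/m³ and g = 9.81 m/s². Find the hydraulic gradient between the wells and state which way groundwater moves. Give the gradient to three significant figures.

Pressure head at well G: ψ = P/(ρg) = 368.5×1000 / (1000 × 9.81) = 37.56 m.
Total head at well G: h = z + ψ = 205.39 + 37.56 = 242.95 m.
Total head at well B: h = 251.41 m (water level in the piezometer is the total head).
Head difference: h(well G) − h(well B) = 242.95 − 251.41 = -8.46 m.
Hydraulic gradient: i = |Δh| / L = 8.46 / 849.9 = 0.00995.
Flow is from higher to lower head: from well B toward well G, i.e. toward the south-west.

i ≈ 0.00995; groundwater flows toward the south-west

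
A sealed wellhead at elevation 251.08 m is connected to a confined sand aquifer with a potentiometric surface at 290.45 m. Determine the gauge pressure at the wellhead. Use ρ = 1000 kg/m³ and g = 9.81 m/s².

Head above the cap: Δh = 290.45 − 251.08 = 39.37 m.
P = ρgΔh = 1000 × 9.81 × 39.37 = 386220 Pa ≈ 386 kPa.

P ≈ 386 kPa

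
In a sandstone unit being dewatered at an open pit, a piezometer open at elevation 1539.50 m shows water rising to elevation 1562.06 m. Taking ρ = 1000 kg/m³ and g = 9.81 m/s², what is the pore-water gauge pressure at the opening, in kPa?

Pressure head ψ = h − z = 1562.06 − 1539.50 = 22.56 m.
P = ρgψ = 1000 × 9.81 × 22.56 = 221314 Pa ≈ 221 kPa.

P ≈ 221 kPa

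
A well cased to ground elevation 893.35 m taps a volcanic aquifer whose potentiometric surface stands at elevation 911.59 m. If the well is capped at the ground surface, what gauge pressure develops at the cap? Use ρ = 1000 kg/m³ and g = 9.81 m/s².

Head above the cap: Δh = 911.59 − 893.35 = 18.24 m.
P = ρgΔh = 1000 × 9.81 × 18.24 = 178934 Pa ≈ 179 kPa.

P ≈ 179 kPa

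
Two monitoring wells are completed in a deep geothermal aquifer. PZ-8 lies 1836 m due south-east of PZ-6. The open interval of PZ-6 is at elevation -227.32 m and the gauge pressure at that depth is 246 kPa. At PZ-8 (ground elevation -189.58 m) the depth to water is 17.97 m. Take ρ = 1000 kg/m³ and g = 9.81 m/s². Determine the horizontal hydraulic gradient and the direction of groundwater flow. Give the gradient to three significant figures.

Pressure head at PZ-6: ψ = P/(ρg) = 246×1000 / (1000 × 9.81) = 25.08 m.
Total head at PZ-6: h = z + ψ = -227.32 + 25.08 = -202.24 m.
Total head at PZ-8: h = -189.58 − 17.97 = -207.55 m.
Head difference: h(PZ-6) − h(PZ-8) = -202.24 − (-207.55) = 5.31 m.
Hydraulic gradient: i = |Δh| / L = 5.31 / 1836 = 0.00289.
Flow is from higher to lower head: from PZ-6 toward PZ-8, i.e. toward the south-east.

i ≈ 0.00289; groundwater flows toward the south-east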